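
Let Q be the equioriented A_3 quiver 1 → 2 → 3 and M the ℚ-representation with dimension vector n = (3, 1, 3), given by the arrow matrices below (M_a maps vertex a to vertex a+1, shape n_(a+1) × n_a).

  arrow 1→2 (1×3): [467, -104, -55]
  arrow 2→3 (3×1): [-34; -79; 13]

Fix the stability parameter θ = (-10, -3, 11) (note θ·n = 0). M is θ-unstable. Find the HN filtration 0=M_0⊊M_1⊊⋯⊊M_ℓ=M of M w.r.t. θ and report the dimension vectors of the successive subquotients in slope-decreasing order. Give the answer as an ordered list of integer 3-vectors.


Via rank(M_{q-1}∘⋯∘M_p): M ≅ I[1,1]^2, I[1,3], I[3,3]^2.
μ_θ-semistable layers: μ^(1)=11; μ^(2)=-3; μ^(3)=-10

((0, 0, 3); (0, 1, 0); (3, 0, 0))


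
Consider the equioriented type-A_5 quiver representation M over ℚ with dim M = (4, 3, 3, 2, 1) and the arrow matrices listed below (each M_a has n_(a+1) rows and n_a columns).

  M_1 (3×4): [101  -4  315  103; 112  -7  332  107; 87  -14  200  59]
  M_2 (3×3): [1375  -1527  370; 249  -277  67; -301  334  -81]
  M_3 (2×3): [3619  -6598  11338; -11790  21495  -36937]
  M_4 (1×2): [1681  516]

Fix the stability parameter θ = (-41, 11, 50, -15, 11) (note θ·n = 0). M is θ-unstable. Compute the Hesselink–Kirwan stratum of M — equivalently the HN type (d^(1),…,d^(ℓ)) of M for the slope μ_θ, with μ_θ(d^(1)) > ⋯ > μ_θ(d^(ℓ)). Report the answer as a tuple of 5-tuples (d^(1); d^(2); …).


Interval decomposition of M: I[1,1], I[1,3], I[1,4], I[1,5].
HN type (ℓ=5): μ^(1)=50; μ^(2)=35/2; μ^(3)=46/3; μ^(4)=11; μ^(5)=-41

((0, 0, 1, 0, 0); (0, 0, 1, 1, 0); (0, 0, 1, 1, 1); (0, 3, 0, 0, 0); (4, 0, 0, 0, 0))


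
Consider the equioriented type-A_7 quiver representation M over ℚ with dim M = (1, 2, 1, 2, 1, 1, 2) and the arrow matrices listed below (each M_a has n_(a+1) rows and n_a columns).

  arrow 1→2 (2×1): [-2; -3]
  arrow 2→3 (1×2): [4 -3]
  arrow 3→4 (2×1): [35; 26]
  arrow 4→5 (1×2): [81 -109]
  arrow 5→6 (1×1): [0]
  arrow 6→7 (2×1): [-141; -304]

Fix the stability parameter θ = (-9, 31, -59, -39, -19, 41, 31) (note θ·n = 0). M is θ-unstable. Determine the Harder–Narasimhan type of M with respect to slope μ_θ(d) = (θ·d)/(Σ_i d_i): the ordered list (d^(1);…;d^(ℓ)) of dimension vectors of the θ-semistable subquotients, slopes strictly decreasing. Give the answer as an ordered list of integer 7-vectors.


Interval decomposition of M: I[1,5], I[2,2], I[4,4], I[6,7], I[7,7].
HN type (ℓ=4): μ^(1)=36; μ^(2)=31; μ^(3)=-19; μ^(4)=-39

((0, 0, 0, 0, 0, 1, 1); (0, 1, 0, 0, 0, 0, 1); (1, 1, 1, 1, 1, 0, 0); (0, 0, 0, 1, 0, 0, 0))


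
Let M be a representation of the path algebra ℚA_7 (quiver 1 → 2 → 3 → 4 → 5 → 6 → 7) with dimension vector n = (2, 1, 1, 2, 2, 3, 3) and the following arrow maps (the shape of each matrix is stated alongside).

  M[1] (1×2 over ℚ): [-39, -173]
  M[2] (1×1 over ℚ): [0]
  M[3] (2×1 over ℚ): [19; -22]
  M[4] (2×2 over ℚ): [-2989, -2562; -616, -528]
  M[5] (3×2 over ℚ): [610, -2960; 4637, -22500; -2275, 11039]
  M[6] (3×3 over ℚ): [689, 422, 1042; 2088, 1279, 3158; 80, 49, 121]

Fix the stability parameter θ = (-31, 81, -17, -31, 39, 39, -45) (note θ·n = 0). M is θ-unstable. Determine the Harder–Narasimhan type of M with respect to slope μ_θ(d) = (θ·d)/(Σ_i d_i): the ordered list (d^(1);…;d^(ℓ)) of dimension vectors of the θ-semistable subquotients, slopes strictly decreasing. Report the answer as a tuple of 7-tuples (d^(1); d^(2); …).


Via rank(M_{q-1}∘⋯∘M_p): M ≅ I[1,1], I[1,2], I[3,7], I[4,4], I[5,7], I[6,7].
μ_θ-semistable layers: μ^(1)=81; μ^(2)=11; μ^(3)=-3; μ^(4)=-24; μ^(5)=-31

((0, 1, 0, 0, 0, 0, 0); (0, 0, 0, 0, 2, 2, 2); (0, 0, 0, 0, 0, 1, 1); (0, 0, 1, 1, 0, 0, 0); (2, 0, 0, 1, 0, 0, 0))


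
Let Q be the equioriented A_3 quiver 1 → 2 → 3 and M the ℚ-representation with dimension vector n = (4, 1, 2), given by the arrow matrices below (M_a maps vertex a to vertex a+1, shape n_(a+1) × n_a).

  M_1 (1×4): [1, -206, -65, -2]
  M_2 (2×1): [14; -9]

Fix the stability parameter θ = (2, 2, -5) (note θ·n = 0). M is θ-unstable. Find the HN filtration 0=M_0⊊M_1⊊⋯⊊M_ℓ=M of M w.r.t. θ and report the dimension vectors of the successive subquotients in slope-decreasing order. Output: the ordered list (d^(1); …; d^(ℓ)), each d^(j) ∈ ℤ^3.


Barcode: M ≅ I[1,1]^3, I[1,3], I[3,3]. HN layers by μ_θ (3 steps, strictly decreasing):
  μ^(1)=2; μ^(2)=-1/3; μ^(3)=-5

((3, 0, 0); (1, 1, 1); (0, 0, 1))


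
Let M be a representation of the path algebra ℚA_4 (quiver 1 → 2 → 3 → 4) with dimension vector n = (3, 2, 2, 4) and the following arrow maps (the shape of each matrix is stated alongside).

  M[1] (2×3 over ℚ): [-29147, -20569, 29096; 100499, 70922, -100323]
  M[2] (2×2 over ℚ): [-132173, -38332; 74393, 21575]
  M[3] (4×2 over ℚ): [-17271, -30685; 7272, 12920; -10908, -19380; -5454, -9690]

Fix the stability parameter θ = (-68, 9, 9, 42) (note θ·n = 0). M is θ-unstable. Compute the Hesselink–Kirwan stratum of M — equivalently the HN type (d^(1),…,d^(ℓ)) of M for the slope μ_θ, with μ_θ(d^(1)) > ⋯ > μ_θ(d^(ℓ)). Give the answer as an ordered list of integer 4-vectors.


Interval decomposition of M: I[1,1], I[1,3], I[1,4], I[4,4]^3.
HN type (ℓ=3): μ^(1)=42; μ^(2)=9; μ^(3)=-68

((0, 0, 0, 4); (0, 2, 2, 0); (3, 0, 0, 0))


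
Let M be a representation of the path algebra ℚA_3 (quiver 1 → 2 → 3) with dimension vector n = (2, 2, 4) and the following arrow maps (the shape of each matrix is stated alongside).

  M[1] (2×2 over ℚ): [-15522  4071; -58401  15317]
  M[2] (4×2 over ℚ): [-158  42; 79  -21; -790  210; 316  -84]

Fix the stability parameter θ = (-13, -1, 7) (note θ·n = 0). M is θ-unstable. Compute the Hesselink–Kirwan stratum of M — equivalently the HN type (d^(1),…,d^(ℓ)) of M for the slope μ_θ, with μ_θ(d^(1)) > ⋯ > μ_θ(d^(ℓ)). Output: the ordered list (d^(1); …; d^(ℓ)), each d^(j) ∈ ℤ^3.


Interval decomposition of M: I[1,2], I[1,3], I[3,3]^3.
HN type (ℓ=3): μ^(1)=7; μ^(2)=-1; μ^(3)=-13

((0, 0, 4); (0, 2, 0); (2, 0, 0))


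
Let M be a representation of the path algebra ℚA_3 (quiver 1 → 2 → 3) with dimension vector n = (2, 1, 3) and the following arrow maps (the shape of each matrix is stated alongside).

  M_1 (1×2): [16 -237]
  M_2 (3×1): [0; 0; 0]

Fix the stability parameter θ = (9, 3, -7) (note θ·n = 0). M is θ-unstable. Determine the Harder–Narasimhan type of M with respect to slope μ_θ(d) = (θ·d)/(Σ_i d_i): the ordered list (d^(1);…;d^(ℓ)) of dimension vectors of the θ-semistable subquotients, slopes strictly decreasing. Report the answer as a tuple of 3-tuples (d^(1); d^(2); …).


Via rank(M_{q-1}∘⋯∘M_p): M ≅ I[1,1], I[1,2], I[3,3]^3.
μ_θ-semistable layers: μ^(1)=9; μ^(2)=6; μ^(3)=-7

((1, 0, 0); (1, 1, 0); (0, 0, 3))


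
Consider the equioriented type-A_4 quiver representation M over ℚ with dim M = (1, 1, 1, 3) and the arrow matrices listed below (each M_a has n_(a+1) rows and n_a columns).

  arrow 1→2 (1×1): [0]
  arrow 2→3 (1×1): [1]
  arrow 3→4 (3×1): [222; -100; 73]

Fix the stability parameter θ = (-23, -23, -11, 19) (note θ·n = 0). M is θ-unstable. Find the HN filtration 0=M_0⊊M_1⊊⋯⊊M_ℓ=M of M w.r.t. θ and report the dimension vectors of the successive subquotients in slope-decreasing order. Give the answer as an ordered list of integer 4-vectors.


Interval decomposition of M: I[1,1], I[2,4], I[4,4]^2.
HN type (ℓ=3): μ^(1)=19; μ^(2)=-11; μ^(3)=-23

((0, 0, 0, 3); (0, 0, 1, 0); (1, 1, 0, 0))


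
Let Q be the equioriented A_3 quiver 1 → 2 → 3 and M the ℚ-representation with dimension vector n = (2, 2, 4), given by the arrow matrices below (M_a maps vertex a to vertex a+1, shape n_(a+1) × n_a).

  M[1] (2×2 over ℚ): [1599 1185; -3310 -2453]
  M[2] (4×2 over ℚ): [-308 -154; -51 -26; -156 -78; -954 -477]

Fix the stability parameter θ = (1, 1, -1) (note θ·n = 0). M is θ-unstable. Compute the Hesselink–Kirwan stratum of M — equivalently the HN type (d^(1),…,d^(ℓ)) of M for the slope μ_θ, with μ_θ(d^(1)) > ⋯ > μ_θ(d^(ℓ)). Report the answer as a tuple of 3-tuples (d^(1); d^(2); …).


Interval decomposition of M: I[1,3]^2, I[3,3]^2.
HN type (ℓ=2): μ^(1)=1/3; μ^(2)=-1

((2, 2, 2); (0, 0, 2))


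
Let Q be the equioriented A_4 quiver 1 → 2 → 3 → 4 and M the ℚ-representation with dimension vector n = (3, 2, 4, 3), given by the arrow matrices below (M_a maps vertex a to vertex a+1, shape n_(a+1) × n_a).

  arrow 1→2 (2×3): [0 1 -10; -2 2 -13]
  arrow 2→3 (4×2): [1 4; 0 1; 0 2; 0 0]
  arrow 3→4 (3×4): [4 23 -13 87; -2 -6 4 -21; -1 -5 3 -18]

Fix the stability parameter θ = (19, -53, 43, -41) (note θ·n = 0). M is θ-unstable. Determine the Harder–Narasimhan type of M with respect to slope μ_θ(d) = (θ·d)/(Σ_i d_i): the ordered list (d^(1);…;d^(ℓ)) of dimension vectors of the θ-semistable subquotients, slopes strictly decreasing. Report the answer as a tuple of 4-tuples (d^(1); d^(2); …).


Via rank(M_{q-1}∘⋯∘M_p): M ≅ I[1,1], I[1,4]^2, I[3,3], I[3,4].
μ_θ-semistable layers: μ^(1)=43; μ^(2)=19; μ^(3)=1; μ^(4)=-17

((0, 0, 1, 0); (1, 0, 0, 0); (0, 0, 3, 3); (2, 2, 0, 0))


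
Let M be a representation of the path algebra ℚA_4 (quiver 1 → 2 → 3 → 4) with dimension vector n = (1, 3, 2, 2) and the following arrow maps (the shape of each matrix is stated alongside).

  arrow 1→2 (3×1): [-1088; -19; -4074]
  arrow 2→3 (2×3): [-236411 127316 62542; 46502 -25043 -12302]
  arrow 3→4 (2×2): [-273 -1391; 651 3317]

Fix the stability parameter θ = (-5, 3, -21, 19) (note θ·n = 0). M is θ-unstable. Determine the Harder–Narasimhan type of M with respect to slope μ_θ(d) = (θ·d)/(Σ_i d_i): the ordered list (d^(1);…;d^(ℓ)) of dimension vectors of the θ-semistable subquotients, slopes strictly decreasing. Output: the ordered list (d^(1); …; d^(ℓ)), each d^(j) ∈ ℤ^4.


Barcode: M ≅ I[1,4], I[2,2], I[2,3], I[4,4]. HN layers by μ_θ (4 steps, strictly decreasing):
  μ^(1)=19; μ^(2)=3; μ^(3)=-23/3; μ^(4)=-9

((0, 0, 0, 2); (0, 1, 0, 0); (1, 1, 1, 0); (0, 1, 1, 0))


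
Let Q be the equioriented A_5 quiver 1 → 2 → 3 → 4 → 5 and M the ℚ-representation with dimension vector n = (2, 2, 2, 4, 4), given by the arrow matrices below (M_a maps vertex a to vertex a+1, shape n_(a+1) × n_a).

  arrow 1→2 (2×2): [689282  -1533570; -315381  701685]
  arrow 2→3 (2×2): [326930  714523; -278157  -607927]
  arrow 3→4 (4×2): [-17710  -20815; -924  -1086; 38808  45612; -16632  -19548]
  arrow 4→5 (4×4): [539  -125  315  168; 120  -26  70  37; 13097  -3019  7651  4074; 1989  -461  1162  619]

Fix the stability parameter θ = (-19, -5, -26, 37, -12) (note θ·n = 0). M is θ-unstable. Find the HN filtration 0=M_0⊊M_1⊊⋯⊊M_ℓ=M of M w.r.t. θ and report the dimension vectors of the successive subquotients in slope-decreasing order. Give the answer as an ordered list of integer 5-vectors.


Via rank(M_{q-1}∘⋯∘M_p): M ≅ I[1,1], I[1,5], I[2,3], I[4,4], I[4,5]^2, I[5,5].
μ_θ-semistable layers: μ^(1)=37; μ^(2)=25/2; μ^(3)=-12; μ^(4)=-31/2; μ^(5)=-19

((0, 0, 0, 1, 0); (0, 0, 0, 3, 3); (0, 0, 0, 0, 1); (0, 2, 2, 0, 0); (2, 0, 0, 0, 0))


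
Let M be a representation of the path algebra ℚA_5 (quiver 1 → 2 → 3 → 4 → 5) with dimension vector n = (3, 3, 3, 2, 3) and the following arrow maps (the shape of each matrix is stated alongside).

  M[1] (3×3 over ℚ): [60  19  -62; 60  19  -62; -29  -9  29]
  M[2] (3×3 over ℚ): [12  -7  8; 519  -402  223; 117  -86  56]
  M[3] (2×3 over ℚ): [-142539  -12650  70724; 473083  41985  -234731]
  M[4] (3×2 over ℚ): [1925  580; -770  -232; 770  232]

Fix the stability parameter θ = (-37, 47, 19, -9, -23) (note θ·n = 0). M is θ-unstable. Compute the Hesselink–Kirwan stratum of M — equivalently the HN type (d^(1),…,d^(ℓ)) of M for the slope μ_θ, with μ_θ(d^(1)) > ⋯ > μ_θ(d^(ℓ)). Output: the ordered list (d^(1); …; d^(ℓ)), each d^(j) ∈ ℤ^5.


Interval decomposition of M: I[1,1], I[1,4], I[1,5], I[2,3], I[5,5]^2.
HN type (ℓ=5): μ^(1)=33; μ^(2)=19; μ^(3)=17/2; μ^(4)=-23; μ^(5)=-37

((0, 1, 1, 0, 0); (0, 1, 1, 1, 0); (0, 1, 1, 1, 1); (0, 0, 0, 0, 2); (3, 0, 0, 0, 0))


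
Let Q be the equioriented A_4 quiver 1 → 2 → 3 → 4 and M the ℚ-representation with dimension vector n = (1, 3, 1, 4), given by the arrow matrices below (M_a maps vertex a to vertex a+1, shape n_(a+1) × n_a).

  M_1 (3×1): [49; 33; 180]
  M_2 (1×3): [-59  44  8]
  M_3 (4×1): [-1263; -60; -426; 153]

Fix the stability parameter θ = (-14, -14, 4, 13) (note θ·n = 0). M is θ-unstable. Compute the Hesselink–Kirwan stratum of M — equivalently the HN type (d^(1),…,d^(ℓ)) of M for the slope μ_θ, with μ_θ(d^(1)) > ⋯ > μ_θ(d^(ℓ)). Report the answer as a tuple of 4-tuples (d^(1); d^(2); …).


Interval decomposition of M: I[1,4], I[2,2]^2, I[4,4]^3.
HN type (ℓ=3): μ^(1)=13; μ^(2)=4; μ^(3)=-14

((0, 0, 0, 4); (0, 0, 1, 0); (1, 3, 0, 0))


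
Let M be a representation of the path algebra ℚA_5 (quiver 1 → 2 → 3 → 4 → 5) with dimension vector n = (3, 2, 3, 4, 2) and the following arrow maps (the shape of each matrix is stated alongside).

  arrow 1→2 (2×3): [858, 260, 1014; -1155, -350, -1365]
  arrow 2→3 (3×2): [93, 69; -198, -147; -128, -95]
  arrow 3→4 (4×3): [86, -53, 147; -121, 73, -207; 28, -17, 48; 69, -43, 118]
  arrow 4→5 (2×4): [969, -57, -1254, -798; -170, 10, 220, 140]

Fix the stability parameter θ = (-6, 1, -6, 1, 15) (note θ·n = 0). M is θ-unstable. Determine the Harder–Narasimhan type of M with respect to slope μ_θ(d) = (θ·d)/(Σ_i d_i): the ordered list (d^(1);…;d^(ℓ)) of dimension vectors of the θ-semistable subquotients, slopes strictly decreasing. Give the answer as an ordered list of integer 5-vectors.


Via rank(M_{q-1}∘⋯∘M_p): M ≅ I[1,1]^2, I[1,5], I[2,4], I[3,4], I[4,4], I[5,5].
μ_θ-semistable layers: μ^(1)=15; μ^(2)=1; μ^(3)=-5/2; μ^(4)=-6

((0, 0, 0, 0, 2); (0, 0, 0, 4, 0); (0, 2, 2, 0, 0); (3, 0, 1, 0, 0))


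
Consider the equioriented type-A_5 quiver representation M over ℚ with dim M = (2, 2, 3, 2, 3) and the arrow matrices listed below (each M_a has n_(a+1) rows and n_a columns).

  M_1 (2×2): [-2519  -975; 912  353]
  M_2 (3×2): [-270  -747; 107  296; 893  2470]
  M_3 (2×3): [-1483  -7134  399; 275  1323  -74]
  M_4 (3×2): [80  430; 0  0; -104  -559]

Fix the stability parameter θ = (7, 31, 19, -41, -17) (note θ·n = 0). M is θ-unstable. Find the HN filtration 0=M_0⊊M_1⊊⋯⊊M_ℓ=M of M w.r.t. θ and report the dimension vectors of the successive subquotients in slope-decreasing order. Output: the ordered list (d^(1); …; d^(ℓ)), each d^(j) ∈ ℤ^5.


Barcode: M ≅ I[1,4], I[1,5], I[3,3], I[5,5]^2. HN layers by μ_θ (4 steps, strictly decreasing):
  μ^(1)=19; μ^(2)=4; μ^(3)=-1/5; μ^(4)=-17

((0, 0, 1, 0, 0); (1, 1, 1, 1, 0); (1, 1, 1, 1, 1); (0, 0, 0, 0, 2))


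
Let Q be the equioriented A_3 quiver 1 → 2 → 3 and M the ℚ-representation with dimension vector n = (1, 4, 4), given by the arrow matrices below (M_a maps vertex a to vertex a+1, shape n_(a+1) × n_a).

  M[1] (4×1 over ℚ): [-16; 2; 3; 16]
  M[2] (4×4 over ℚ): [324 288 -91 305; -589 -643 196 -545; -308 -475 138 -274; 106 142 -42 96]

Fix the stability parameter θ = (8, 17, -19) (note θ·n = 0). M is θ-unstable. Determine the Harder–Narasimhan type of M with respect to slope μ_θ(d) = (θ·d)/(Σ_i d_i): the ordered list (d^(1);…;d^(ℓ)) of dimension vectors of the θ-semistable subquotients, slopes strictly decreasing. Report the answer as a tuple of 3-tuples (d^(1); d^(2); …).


Via rank(M_{q-1}∘⋯∘M_p): M ≅ I[1,3], I[2,2], I[2,3]^2, I[3,3].
μ_θ-semistable layers: μ^(1)=17; μ^(2)=2; μ^(3)=-1; μ^(4)=-19

((0, 1, 0); (1, 1, 1); (0, 2, 2); (0, 0, 1))


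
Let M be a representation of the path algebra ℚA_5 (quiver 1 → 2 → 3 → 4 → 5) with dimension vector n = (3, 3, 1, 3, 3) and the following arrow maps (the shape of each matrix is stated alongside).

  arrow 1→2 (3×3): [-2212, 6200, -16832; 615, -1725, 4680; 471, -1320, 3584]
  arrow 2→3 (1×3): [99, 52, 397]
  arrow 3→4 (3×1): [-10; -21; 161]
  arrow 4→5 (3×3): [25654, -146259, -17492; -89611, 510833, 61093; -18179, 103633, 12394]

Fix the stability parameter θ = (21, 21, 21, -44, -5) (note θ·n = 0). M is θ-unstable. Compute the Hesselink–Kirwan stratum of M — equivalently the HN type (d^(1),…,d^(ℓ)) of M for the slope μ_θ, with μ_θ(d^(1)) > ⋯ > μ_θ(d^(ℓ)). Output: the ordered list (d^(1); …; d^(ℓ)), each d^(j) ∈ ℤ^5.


Barcode: M ≅ I[1,1], I[1,2], I[1,5], I[2,2], I[4,5]^2. HN layers by μ_θ (4 steps, strictly decreasing):
  μ^(1)=21; μ^(2)=14/5; μ^(3)=-5; μ^(4)=-44

((2, 2, 0, 0, 0); (1, 1, 1, 1, 1); (0, 0, 0, 0, 2); (0, 0, 0, 2, 0))


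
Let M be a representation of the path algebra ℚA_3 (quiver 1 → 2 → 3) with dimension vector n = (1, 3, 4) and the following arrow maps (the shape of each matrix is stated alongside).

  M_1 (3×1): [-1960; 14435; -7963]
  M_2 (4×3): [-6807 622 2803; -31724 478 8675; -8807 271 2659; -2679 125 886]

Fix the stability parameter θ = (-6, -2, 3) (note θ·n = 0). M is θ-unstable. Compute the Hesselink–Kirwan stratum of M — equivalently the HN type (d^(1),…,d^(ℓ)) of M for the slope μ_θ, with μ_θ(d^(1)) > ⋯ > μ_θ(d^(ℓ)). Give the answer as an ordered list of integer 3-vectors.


Interval decomposition of M: I[1,3], I[2,3]^2, I[3,3].
HN type (ℓ=3): μ^(1)=3; μ^(2)=-2; μ^(3)=-6

((0, 0, 4); (0, 3, 0); (1, 0, 0))


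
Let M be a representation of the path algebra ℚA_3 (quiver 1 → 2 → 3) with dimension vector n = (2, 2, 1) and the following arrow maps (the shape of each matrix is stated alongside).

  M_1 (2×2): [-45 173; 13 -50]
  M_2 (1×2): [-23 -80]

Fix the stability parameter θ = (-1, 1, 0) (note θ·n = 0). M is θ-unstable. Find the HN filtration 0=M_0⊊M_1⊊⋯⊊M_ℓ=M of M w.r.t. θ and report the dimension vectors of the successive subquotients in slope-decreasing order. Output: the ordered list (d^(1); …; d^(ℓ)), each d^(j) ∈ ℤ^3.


Via rank(M_{q-1}∘⋯∘M_p): M ≅ I[1,2], I[1,3].
μ_θ-semistable layers: μ^(1)=1; μ^(2)=1/2; μ^(3)=-1

((0, 1, 0); (0, 1, 1); (2, 0, 0))


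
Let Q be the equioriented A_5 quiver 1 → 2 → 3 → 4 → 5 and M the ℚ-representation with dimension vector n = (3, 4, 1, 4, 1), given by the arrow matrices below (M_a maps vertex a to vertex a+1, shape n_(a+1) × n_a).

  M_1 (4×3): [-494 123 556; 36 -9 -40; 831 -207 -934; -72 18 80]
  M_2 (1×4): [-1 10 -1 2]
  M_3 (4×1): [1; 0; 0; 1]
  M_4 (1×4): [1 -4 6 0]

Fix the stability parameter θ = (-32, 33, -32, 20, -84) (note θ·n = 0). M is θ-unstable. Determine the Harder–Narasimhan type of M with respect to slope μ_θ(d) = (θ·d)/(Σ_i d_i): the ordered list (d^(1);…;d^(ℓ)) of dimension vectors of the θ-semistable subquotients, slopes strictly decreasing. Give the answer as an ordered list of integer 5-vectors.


Barcode: M ≅ I[1,1], I[1,2], I[1,5], I[2,2]^2, I[4,4]^3. HN layers by μ_θ (4 steps, strictly decreasing):
  μ^(1)=33; μ^(2)=20; μ^(3)=-63/4; μ^(4)=-32

((0, 3, 0, 0, 0); (0, 0, 0, 3, 0); (0, 1, 1, 1, 1); (3, 0, 0, 0, 0))


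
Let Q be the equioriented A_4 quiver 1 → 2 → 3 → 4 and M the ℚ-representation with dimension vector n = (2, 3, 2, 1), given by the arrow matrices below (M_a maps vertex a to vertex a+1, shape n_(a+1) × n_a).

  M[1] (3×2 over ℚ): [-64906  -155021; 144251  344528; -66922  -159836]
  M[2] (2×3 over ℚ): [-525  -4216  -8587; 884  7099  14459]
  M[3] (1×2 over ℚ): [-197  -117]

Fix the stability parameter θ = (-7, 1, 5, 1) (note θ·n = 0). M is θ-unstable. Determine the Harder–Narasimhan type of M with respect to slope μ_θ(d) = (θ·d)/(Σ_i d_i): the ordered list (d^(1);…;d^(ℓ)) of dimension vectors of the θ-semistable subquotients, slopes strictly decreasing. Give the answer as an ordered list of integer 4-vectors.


Interval decomposition of M: I[1,3], I[1,4], I[2,2].
HN type (ℓ=4): μ^(1)=5; μ^(2)=3; μ^(3)=1; μ^(4)=-7

((0, 0, 1, 0); (0, 0, 1, 1); (0, 3, 0, 0); (2, 0, 0, 0))


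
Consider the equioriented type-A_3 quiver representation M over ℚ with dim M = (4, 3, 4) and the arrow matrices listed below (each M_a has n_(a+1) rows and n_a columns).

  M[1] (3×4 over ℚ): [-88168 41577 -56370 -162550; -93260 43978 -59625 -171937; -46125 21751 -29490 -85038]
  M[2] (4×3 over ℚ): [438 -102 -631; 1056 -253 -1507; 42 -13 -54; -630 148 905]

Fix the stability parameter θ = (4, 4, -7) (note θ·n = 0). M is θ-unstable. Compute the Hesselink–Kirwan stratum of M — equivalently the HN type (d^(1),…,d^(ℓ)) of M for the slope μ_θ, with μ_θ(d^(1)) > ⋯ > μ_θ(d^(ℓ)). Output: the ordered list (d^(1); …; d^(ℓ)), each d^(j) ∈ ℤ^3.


Barcode: M ≅ I[1,1], I[1,2], I[1,3]^2, I[3,3]^2. HN layers by μ_θ (3 steps, strictly decreasing):
  μ^(1)=4; μ^(2)=1/3; μ^(3)=-7

((2, 1, 0); (2, 2, 2); (0, 0, 2))


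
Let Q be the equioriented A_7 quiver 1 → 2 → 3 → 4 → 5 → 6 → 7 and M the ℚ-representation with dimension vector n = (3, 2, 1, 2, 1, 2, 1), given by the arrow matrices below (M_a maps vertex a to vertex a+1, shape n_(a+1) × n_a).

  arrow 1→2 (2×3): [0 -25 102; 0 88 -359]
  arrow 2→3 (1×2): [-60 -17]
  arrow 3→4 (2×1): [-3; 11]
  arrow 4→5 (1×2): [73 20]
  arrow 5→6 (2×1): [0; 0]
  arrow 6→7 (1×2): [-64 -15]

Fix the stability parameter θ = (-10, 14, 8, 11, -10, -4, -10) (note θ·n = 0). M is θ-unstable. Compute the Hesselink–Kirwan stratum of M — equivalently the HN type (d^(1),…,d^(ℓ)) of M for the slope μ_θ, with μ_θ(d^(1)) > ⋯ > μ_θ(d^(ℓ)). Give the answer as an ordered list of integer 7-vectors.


Interval decomposition of M: I[1,1], I[1,2], I[1,5], I[4,4], I[6,6], I[6,7].
HN type (ℓ=6): μ^(1)=14; μ^(2)=11; μ^(3)=23/4; μ^(4)=-4; μ^(5)=-7; μ^(6)=-10

((0, 1, 0, 0, 0, 0, 0); (0, 0, 0, 1, 0, 0, 0); (0, 1, 1, 1, 1, 0, 0); (0, 0, 0, 0, 0, 1, 0); (0, 0, 0, 0, 0, 1, 1); (3, 0, 0, 0, 0, 0, 0))


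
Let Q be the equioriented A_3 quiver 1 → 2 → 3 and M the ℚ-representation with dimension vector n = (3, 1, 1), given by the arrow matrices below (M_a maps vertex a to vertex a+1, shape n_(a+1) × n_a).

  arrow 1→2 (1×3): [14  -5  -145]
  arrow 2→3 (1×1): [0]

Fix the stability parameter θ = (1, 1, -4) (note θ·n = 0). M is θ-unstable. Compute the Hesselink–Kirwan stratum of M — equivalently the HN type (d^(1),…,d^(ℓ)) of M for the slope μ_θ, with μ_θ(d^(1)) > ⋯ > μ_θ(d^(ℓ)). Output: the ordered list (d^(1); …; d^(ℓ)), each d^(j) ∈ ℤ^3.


Interval decomposition of M: I[1,1]^2, I[1,2], I[3,3].
HN type (ℓ=2): μ^(1)=1; μ^(2)=-4

((3, 1, 0); (0, 0, 1))


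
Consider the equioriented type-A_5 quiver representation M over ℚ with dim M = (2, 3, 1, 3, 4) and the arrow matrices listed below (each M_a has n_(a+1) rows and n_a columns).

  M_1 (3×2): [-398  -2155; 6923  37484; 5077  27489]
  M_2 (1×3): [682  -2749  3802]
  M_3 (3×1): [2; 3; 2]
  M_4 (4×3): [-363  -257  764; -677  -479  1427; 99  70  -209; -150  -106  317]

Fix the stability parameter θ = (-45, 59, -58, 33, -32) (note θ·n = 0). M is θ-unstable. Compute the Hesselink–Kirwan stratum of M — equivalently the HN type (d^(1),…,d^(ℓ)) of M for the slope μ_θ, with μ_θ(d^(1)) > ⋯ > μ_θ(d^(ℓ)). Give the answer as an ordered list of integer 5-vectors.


Interval decomposition of M: I[1,2], I[1,5], I[2,2], I[4,5]^2, I[5,5].
HN type (ℓ=4): μ^(1)=59; μ^(2)=1/2; μ^(3)=-32; μ^(4)=-45

((0, 2, 0, 0, 0); (0, 1, 1, 3, 3); (0, 0, 0, 0, 1); (2, 0, 0, 0, 0))


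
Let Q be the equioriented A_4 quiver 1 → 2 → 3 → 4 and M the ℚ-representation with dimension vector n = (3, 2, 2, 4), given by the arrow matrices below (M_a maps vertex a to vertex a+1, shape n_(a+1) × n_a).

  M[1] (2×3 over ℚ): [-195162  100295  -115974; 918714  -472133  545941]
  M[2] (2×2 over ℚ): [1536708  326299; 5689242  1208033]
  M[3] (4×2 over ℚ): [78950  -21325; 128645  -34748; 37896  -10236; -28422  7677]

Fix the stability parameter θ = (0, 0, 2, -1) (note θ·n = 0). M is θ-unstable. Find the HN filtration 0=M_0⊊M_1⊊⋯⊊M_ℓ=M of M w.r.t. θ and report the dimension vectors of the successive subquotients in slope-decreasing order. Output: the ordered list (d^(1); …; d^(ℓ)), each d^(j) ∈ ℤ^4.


Interval decomposition of M: I[1,1], I[1,4]^2, I[4,4]^2.
HN type (ℓ=3): μ^(1)=1/2; μ^(2)=0; μ^(3)=-1

((0, 0, 2, 2); (3, 2, 0, 0); (0, 0, 0, 2))


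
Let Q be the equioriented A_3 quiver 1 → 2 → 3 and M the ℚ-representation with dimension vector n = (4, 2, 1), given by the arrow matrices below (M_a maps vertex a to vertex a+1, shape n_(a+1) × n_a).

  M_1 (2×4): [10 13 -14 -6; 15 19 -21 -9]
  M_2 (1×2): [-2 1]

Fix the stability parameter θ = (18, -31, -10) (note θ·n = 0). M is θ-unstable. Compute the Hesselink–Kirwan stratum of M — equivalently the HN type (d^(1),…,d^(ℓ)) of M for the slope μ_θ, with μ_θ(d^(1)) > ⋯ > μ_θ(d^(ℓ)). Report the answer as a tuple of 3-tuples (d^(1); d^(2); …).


Interval decomposition of M: I[1,1]^2, I[1,2], I[1,3].
HN type (ℓ=3): μ^(1)=18; μ^(2)=-13/2; μ^(3)=-23/3

((2, 0, 0); (1, 1, 0); (1, 1, 1))


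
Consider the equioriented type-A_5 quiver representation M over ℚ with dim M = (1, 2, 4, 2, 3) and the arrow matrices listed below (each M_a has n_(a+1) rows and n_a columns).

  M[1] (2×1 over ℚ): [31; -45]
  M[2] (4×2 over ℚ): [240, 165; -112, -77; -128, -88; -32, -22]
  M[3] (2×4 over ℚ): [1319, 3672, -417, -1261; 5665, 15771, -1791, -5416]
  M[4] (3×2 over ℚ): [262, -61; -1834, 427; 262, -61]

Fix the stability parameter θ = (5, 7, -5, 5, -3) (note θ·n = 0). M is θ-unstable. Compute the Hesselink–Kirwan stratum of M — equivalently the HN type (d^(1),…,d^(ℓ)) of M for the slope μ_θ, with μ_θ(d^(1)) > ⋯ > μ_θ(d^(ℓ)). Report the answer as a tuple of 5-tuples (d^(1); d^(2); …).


Via rank(M_{q-1}∘⋯∘M_p): M ≅ I[1,4], I[2,2], I[3,3]^2, I[3,5], I[5,5]^2.
μ_θ-semistable layers: μ^(1)=7; μ^(2)=5; μ^(3)=7/3; μ^(4)=1; μ^(5)=-3; μ^(6)=-5

((0, 1, 0, 0, 0); (0, 0, 0, 1, 0); (1, 1, 1, 0, 0); (0, 0, 0, 1, 1); (0, 0, 0, 0, 2); (0, 0, 3, 0, 0))


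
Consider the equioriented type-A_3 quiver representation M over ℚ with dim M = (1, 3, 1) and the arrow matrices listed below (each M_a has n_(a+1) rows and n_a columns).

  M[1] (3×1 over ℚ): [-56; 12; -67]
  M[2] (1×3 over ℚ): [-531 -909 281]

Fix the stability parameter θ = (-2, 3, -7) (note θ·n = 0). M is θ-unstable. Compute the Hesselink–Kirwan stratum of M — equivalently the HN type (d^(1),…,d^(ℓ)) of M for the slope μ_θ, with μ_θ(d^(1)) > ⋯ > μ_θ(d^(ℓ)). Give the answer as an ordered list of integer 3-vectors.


Via rank(M_{q-1}∘⋯∘M_p): M ≅ I[1,3], I[2,2]^2.
μ_θ-semistable layers: μ^(1)=3; μ^(2)=-2

((0, 2, 0); (1, 1, 1))


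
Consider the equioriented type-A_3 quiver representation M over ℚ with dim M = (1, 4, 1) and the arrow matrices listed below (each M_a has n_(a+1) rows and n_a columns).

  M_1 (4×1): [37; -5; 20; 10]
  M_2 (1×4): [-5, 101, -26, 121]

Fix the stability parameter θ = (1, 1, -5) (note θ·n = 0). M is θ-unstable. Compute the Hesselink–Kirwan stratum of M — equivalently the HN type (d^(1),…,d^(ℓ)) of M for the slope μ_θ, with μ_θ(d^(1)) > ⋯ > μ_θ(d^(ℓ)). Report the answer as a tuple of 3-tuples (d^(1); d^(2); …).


Interval decomposition of M: I[1,2], I[2,2]^2, I[2,3].
HN type (ℓ=2): μ^(1)=1; μ^(2)=-2

((1, 3, 0); (0, 1, 1))


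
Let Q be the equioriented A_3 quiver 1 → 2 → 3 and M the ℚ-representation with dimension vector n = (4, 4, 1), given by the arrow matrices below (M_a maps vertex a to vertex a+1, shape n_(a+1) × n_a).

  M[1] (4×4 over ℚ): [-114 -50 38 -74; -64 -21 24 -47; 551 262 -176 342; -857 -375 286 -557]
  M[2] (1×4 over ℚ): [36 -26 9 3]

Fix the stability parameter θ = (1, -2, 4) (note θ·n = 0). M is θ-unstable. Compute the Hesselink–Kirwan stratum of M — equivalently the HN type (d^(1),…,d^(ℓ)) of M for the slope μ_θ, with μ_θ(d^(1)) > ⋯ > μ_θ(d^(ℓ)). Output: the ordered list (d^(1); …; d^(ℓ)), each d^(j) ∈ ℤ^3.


Via rank(M_{q-1}∘⋯∘M_p): M ≅ I[1,1], I[1,2]^2, I[1,3], I[2,2].
μ_θ-semistable layers: μ^(1)=4; μ^(2)=1; μ^(3)=-1/2; μ^(4)=-2

((0, 0, 1); (1, 0, 0); (3, 3, 0); (0, 1, 0))


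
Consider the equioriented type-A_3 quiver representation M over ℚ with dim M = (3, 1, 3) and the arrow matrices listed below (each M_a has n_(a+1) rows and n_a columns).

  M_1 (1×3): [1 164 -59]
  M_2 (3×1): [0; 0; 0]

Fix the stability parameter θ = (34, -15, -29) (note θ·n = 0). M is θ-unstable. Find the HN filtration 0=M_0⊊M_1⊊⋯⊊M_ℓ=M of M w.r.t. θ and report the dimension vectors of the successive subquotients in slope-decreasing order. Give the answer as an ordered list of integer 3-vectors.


Interval decomposition of M: I[1,1]^2, I[1,2], I[3,3]^3.
HN type (ℓ=3): μ^(1)=34; μ^(2)=19/2; μ^(3)=-29

((2, 0, 0); (1, 1, 0); (0, 0, 3))


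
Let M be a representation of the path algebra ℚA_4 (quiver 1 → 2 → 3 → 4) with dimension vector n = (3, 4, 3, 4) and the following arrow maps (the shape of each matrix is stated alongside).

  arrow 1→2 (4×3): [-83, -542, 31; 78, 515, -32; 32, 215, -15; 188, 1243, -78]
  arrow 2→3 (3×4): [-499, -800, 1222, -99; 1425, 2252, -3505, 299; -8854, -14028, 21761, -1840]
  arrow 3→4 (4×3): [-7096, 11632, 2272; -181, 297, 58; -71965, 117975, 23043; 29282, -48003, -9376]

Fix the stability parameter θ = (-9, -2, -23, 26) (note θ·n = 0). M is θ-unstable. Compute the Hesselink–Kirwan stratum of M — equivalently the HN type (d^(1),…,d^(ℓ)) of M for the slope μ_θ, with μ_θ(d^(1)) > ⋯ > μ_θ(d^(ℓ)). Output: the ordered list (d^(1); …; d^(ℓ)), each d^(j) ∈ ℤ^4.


Via rank(M_{q-1}∘⋯∘M_p): M ≅ I[1,4]^3, I[2,2], I[4,4].
μ_θ-semistable layers: μ^(1)=26; μ^(2)=-2; μ^(3)=-34/3

((0, 0, 0, 4); (0, 1, 0, 0); (3, 3, 3, 0))


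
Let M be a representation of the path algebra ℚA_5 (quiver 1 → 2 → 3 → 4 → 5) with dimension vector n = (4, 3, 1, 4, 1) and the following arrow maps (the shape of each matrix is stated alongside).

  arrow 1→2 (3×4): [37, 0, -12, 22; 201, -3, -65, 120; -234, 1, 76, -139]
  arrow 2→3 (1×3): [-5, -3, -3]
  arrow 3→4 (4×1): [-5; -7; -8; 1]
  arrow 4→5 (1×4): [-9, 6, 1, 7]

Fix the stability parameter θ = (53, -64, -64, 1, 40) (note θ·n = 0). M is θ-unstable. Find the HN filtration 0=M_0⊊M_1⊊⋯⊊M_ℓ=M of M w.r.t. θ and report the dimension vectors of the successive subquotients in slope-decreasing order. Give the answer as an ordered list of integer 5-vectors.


Via rank(M_{q-1}∘⋯∘M_p): M ≅ I[1,1], I[1,2]^2, I[1,5], I[4,4]^3.
μ_θ-semistable layers: μ^(1)=53; μ^(2)=40; μ^(3)=1; μ^(4)=-11/2; μ^(5)=-25

((1, 0, 0, 0, 0); (0, 0, 0, 0, 1); (0, 0, 0, 4, 0); (2, 2, 0, 0, 0); (1, 1, 1, 0, 0))


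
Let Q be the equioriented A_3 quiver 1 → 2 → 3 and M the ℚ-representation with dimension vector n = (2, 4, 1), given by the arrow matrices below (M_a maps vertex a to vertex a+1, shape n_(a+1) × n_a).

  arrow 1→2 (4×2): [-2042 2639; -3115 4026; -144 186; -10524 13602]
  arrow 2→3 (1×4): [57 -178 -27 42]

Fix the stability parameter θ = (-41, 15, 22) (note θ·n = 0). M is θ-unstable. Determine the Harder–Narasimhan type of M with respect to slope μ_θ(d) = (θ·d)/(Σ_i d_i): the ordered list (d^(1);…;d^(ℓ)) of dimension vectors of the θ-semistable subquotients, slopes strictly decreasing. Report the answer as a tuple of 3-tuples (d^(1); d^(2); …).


Interval decomposition of M: I[1,2], I[1,3], I[2,2]^2.
HN type (ℓ=3): μ^(1)=22; μ^(2)=15; μ^(3)=-41

((0, 0, 1); (0, 4, 0); (2, 0, 0))


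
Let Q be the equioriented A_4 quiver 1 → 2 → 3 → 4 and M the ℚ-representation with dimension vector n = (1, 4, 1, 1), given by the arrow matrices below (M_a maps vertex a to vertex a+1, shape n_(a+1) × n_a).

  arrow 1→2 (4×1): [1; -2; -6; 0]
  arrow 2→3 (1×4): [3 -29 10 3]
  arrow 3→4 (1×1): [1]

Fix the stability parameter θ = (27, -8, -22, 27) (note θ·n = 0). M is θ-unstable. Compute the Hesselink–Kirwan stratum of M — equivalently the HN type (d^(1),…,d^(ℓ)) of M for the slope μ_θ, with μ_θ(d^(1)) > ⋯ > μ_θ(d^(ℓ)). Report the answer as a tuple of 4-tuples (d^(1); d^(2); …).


Barcode: M ≅ I[1,4], I[2,2]^3. HN layers by μ_θ (3 steps, strictly decreasing):
  μ^(1)=27; μ^(2)=-1; μ^(3)=-8

((0, 0, 0, 1); (1, 1, 1, 0); (0, 3, 0, 0))


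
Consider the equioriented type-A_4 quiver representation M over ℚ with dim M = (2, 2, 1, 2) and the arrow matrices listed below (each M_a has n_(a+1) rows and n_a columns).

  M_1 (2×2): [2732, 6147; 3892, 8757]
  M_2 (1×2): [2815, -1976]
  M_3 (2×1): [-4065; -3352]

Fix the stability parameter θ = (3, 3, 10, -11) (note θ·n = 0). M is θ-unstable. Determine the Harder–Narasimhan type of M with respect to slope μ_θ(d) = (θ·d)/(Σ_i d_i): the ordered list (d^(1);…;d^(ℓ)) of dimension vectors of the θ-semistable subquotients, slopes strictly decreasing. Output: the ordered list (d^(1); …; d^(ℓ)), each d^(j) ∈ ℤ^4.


Via rank(M_{q-1}∘⋯∘M_p): M ≅ I[1,1], I[1,4], I[2,2], I[4,4].
μ_θ-semistable layers: μ^(1)=3; μ^(2)=5/4; μ^(3)=-11

((1, 1, 0, 0); (1, 1, 1, 1); (0, 0, 0, 1))


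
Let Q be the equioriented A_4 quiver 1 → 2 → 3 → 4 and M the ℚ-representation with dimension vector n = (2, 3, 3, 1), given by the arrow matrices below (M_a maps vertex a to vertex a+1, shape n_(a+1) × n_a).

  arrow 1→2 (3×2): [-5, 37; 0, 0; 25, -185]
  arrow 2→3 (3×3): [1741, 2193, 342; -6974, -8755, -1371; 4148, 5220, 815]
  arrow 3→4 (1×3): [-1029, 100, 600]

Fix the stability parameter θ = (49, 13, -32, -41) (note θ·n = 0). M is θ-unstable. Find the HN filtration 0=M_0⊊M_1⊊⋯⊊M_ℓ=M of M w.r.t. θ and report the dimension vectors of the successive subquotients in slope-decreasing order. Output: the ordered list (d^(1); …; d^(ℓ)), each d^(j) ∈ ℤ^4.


Interval decomposition of M: I[1,1], I[1,4], I[2,3]^2.
HN type (ℓ=3): μ^(1)=49; μ^(2)=-11/4; μ^(3)=-19/2

((1, 0, 0, 0); (1, 1, 1, 1); (0, 2, 2, 0))


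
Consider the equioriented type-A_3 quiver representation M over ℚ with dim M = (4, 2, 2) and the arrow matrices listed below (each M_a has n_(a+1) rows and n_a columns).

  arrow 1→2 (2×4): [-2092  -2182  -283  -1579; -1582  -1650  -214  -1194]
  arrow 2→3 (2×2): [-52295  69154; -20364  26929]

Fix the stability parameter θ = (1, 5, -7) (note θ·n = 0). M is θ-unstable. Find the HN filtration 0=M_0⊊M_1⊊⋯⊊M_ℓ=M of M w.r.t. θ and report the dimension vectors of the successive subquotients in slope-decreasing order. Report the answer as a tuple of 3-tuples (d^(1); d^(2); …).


Via rank(M_{q-1}∘⋯∘M_p): M ≅ I[1,1]^2, I[1,3]^2.
μ_θ-semistable layers: μ^(1)=1; μ^(2)=-1/3

((2, 0, 0); (2, 2, 2))


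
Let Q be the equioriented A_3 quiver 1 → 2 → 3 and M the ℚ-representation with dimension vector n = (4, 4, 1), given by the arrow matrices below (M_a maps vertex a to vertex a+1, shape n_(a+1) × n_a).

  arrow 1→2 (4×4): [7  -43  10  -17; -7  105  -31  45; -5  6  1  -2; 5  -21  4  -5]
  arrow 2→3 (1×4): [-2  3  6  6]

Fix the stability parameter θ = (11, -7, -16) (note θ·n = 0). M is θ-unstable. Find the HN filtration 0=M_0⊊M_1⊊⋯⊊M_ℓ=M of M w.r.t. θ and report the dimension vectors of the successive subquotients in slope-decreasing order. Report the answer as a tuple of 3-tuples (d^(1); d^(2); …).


Interval decomposition of M: I[1,2]^3, I[1,3].
HN type (ℓ=2): μ^(1)=2; μ^(2)=-4

((3, 3, 0); (1, 1, 1))


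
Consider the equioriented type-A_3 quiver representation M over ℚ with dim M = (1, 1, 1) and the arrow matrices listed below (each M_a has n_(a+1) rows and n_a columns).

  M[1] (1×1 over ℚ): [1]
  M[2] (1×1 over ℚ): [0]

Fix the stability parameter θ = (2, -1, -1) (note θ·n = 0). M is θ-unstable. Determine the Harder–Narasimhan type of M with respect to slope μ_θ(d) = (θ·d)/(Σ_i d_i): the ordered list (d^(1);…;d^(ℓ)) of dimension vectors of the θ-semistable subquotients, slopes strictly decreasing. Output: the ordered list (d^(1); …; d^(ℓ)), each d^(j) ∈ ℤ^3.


Barcode: M ≅ I[1,2], I[3,3]. HN layers by μ_θ (2 steps, strictly decreasing):
  μ^(1)=1/2; μ^(2)=-1

((1, 1, 0); (0, 0, 1))


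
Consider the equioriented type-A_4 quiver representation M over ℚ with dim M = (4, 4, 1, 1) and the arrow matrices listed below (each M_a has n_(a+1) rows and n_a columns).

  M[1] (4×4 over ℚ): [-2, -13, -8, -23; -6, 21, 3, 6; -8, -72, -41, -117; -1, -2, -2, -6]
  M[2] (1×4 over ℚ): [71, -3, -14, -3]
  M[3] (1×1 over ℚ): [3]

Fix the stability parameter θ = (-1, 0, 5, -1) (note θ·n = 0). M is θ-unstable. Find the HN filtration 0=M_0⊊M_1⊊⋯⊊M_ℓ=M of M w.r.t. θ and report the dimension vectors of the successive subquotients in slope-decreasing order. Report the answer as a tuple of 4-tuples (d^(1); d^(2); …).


Interval decomposition of M: I[1,1], I[1,2]^2, I[1,4], I[2,2].
HN type (ℓ=3): μ^(1)=2; μ^(2)=0; μ^(3)=-1

((0, 0, 1, 1); (0, 4, 0, 0); (4, 0, 0, 0))


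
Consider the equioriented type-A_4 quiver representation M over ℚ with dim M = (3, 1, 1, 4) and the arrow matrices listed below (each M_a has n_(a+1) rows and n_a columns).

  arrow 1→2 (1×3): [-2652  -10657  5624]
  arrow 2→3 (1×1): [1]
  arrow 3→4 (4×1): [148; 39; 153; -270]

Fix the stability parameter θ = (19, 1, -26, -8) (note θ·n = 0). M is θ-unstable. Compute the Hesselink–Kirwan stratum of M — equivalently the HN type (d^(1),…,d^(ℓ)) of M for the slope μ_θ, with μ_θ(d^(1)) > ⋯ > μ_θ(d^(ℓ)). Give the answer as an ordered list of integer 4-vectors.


Interval decomposition of M: I[1,1]^2, I[1,4], I[4,4]^3.
HN type (ℓ=3): μ^(1)=19; μ^(2)=-7/2; μ^(3)=-8

((2, 0, 0, 0); (1, 1, 1, 1); (0, 0, 0, 3))


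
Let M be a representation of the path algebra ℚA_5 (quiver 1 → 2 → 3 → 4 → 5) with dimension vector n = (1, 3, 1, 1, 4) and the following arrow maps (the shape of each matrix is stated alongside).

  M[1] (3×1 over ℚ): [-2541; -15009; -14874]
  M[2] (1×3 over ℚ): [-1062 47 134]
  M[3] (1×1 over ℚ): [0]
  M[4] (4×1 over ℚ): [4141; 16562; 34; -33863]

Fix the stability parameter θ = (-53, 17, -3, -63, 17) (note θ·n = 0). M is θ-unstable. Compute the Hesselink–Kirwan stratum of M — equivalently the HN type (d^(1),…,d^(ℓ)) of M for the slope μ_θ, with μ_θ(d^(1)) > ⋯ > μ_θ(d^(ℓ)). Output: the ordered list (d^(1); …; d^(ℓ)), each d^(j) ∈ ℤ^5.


Barcode: M ≅ I[1,3], I[2,2]^2, I[4,5], I[5,5]^3. HN layers by μ_θ (4 steps, strictly decreasing):
  μ^(1)=17; μ^(2)=7; μ^(3)=-53; μ^(4)=-63

((0, 2, 0, 0, 4); (0, 1, 1, 0, 0); (1, 0, 0, 0, 0); (0, 0, 0, 1, 0))


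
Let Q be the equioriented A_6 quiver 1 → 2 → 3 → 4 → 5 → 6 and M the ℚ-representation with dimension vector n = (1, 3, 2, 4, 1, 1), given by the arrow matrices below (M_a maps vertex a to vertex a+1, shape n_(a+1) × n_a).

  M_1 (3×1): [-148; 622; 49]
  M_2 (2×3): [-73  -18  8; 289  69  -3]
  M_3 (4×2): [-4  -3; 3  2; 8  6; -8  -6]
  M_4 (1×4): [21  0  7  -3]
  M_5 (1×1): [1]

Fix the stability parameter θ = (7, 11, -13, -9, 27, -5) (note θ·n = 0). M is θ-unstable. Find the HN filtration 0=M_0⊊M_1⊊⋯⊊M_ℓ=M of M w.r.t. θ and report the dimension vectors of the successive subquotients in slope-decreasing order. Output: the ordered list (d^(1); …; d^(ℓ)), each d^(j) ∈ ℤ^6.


Via rank(M_{q-1}∘⋯∘M_p): M ≅ I[1,6], I[2,2], I[2,4], I[4,4]^2.
μ_θ-semistable layers: μ^(1)=11; μ^(2)=-1; μ^(3)=-11/3; μ^(4)=-9

((0, 1, 0, 0, 1, 1); (1, 1, 1, 1, 0, 0); (0, 1, 1, 1, 0, 0); (0, 0, 0, 2, 0, 0))
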